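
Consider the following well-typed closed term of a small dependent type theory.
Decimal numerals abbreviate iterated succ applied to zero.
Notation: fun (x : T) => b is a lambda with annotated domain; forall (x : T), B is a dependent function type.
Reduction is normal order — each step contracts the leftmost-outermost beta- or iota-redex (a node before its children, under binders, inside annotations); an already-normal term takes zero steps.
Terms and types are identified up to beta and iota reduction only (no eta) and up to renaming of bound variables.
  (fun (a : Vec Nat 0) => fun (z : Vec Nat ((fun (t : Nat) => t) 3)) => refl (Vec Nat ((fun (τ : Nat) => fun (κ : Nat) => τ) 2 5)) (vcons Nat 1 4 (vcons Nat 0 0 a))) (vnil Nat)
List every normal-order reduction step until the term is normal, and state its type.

normal-order reduction:
  (fun (a : Vec Nat 0) => fun (z : Vec Nat ((fun (t : Nat) => t) 3)) => refl (Vec Nat ((fun (τ : Nat) => fun (κ : Nat) => τ) 2 5)) (vcons Nat 1 4 (vcons Nat 0 0 a))) (vnil Nat)
  ~> fun (a : Vec Nat ((fun (z : Nat) => z) 3)) => refl (Vec Nat ((fun (t : Nat) => fun (τ : Nat) => t) 2 5)) (vcons Nat 1 4 (vcons Nat 0 0 (vnil Nat)))
  ~> fun (a : Vec Nat 3) => refl (Vec Nat ((fun (z : Nat) => fun (t : Nat) => z) 2 5)) (vcons Nat 1 4 (vcons Nat 0 0 (vnil Nat)))
  ~> fun (a : Vec Nat 3) => refl (Vec Nat ((fun (z : Nat) => 2) 5)) (vcons Nat 1 4 (vcons Nat 0 0 (vnil Nat)))
  ~> fun (a : Vec Nat 3) => refl (Vec Nat 2) (vcons Nat 1 4 (vcons Nat 0 0 (vnil Nat)))
the term's type:
  forall (a : Vec Nat 3), Eq (Vec Nat 2) (vcons Nat 1 4 (vcons Nat 0 0 (vnil Nat))) (vcons Nat 1 4 (vcons Nat 0 0 (vnil Nat)))


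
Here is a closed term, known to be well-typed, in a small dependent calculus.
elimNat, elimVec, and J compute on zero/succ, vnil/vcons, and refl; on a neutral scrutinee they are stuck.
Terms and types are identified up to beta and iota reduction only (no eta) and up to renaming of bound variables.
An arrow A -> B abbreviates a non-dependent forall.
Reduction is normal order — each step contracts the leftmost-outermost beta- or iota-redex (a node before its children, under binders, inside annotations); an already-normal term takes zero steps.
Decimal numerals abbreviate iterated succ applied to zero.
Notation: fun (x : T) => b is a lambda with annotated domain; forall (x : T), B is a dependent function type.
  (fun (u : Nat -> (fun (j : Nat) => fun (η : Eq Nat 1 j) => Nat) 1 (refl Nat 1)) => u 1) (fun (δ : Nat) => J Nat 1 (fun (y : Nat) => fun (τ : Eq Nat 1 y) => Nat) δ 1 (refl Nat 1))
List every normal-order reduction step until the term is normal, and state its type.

reduction (normal order):
  (fun (u : Nat -> (fun (j : Nat) => fun (η : Eq Nat 1 j) => Nat) 1 (refl Nat 1)) => u 1) (fun (δ : Nat) => J Nat 1 (fun (y : Nat) => fun (τ : Eq Nat 1 y) => Nat) δ 1 (refl Nat 1))
  ~> (fun (u : Nat) => J Nat 1 (fun (j : Nat) => fun (η : Eq Nat 1 j) => Nat) u 1 (refl Nat 1)) 1
  ~> J Nat 1 (fun (u : Nat) => fun (j : Eq Nat 1 u) => Nat) 1 1 (refl Nat 1)
  ~> 1
inferred type:
  Nat


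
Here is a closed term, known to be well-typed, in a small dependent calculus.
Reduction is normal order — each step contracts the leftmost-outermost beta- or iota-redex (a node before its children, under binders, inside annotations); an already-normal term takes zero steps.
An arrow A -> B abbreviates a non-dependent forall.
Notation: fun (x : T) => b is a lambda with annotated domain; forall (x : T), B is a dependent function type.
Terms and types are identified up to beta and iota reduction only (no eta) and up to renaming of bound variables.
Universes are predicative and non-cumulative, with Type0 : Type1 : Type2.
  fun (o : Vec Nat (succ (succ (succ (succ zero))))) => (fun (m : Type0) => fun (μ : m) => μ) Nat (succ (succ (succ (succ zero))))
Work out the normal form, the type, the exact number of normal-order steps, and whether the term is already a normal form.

normal form:
  fun (o : Vec Nat (succ (succ (succ (succ zero))))) => succ (succ (succ (succ zero)))
type:
  Vec Nat (succ (succ (succ (succ zero)))) -> Nat
reduction steps (normal order): 2
started in normal form: no
first redex: a beta-redex


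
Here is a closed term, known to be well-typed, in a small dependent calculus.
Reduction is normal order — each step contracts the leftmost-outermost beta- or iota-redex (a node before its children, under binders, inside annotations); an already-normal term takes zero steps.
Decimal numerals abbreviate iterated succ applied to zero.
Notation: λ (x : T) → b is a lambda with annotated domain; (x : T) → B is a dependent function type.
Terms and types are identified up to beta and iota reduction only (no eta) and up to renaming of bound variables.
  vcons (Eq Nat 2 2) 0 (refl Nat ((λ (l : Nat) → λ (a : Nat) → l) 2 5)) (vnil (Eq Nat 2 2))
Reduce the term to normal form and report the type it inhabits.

resulting normal form:
  vcons (Eq Nat 2 2) 0 (refl Nat 2) (vnil (Eq Nat 2 2))
inferred type:
  Vec (Eq Nat 2 2) 1
observation: 2 normal-order steps normalize the term, beginning with a beta-redex.


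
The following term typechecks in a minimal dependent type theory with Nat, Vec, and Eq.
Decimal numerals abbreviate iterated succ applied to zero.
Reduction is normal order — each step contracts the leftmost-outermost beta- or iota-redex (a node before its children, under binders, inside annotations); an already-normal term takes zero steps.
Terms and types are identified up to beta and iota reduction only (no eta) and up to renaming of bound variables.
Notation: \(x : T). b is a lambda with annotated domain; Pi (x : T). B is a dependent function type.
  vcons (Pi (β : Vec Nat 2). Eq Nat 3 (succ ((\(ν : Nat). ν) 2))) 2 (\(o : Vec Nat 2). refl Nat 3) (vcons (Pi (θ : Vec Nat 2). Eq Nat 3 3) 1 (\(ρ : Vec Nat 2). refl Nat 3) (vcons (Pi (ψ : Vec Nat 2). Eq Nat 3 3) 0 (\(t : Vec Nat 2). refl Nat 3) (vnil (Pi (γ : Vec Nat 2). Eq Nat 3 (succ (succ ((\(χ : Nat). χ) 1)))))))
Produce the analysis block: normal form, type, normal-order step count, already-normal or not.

reduced normal form:
  vcons (Pi (β : Vec Nat 2). Eq Nat 3 3) 2 (\(ν : Vec Nat 2). refl Nat 3) (vcons (Pi (o : Vec Nat 2). Eq Nat 3 3) 1 (\(θ : Vec Nat 2). refl Nat 3) (vcons (Pi (ρ : Vec Nat 2). Eq Nat 3 3) 0 (\(ψ : Vec Nat 2). refl Nat 3) (vnil (Pi (t : Vec Nat 2). Eq Nat 3 3))))
inferred type:
  Vec (Pi (β : Vec Nat 2). Eq Nat 3 3) 3
reduction steps (normal order): 2
already normal: no
first contracted redex: a beta-redex


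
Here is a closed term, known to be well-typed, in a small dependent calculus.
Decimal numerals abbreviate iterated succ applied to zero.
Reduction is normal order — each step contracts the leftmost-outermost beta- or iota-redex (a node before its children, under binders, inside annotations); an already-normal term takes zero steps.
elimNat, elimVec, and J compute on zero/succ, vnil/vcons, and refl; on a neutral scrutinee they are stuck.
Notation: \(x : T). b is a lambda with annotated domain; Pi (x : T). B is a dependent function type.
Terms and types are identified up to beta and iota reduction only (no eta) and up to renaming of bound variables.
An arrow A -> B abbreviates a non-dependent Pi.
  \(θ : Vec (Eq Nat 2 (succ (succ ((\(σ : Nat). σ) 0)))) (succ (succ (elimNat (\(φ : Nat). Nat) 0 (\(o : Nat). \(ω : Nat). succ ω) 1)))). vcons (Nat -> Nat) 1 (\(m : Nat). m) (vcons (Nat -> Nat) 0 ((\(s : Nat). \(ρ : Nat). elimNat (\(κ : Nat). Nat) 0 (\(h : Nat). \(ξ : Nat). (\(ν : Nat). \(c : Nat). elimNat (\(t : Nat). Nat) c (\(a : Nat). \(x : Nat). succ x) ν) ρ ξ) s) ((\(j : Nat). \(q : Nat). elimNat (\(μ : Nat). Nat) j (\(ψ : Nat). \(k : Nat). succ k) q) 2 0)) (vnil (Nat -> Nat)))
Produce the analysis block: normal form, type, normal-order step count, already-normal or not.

normal form:
  \(θ : Vec (Eq Nat 2 2) 3). vcons (Nat -> Nat) 1 (\(σ : Nat). σ) (vcons (Nat -> Nat) 0 (\(φ : Nat). elimNat (\(o : Nat). Nat) (elimNat (\(ω : Nat). Nat) 0 (\(m : Nat). \(s : Nat). succ s) φ) (\(ρ : Nat). \(κ : Nat). succ κ) φ) (vnil (Nat -> Nat)))
inferred type:
  Vec (Eq Nat 2 2) 3 -> Vec (Nat -> Nat) 2
steps to reach normal form (normal order): 18
started in normal form: no
first redex: a beta-redex


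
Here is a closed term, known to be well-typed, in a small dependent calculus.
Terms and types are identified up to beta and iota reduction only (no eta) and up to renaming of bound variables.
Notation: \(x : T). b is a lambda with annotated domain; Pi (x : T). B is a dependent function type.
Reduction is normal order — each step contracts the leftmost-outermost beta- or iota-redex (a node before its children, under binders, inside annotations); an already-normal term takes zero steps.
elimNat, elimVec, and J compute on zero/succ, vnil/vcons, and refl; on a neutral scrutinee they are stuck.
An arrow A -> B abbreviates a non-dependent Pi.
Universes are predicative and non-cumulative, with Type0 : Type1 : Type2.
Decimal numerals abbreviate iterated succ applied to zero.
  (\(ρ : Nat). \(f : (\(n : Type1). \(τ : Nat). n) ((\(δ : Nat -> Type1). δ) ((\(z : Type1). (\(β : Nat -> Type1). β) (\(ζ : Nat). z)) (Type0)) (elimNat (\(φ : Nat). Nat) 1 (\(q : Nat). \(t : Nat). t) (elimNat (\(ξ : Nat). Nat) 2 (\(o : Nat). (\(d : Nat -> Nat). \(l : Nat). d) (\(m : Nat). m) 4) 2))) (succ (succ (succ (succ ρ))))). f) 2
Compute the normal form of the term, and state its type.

resulting normal form:
  \(ρ : Type0). ρ
inferred type:
  Type0 -> Type0


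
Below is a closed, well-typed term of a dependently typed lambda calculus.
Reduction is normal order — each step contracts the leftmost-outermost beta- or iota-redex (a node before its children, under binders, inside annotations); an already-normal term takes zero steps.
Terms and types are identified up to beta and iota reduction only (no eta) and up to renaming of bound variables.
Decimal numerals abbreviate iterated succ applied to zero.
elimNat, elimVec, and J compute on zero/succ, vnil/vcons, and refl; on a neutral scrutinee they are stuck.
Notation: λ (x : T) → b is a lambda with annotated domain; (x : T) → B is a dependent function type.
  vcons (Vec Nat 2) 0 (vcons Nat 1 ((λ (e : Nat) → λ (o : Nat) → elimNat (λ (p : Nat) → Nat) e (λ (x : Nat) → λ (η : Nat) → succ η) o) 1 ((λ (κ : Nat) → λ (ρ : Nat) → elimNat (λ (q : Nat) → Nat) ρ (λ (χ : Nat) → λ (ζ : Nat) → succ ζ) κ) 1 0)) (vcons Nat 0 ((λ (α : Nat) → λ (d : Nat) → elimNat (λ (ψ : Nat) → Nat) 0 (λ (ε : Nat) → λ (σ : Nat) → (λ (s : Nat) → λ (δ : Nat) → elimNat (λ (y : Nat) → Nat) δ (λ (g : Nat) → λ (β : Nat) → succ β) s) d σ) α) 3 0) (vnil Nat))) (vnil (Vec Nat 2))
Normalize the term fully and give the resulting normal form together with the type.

normal form:
  vcons (Vec Nat 2) 0 (vcons Nat 1 2 (vcons Nat 0 0 (vnil Nat))) (vnil (Vec Nat 2))
the term's type:
  Vec (Vec Nat 2) 1


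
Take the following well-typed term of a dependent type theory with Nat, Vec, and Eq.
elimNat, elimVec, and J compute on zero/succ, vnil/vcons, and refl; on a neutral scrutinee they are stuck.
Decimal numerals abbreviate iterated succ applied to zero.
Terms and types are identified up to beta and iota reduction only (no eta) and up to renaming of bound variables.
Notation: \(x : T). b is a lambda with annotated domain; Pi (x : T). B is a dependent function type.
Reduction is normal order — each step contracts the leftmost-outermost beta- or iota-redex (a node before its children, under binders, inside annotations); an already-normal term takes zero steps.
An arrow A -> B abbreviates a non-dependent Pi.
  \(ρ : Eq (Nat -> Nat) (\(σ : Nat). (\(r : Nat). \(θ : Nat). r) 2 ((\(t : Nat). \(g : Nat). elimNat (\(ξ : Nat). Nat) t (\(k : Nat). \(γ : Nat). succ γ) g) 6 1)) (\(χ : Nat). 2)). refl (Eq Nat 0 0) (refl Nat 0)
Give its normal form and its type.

resulting normal form:
  \(ρ : Eq (Nat -> Nat) (\(σ : Nat). 2) (\(r : Nat). 2)). refl (Eq Nat 0 0) (refl Nat 0)
type:
  Eq (Nat -> Nat) (\(ρ : Nat). 2) (\(σ : Nat). 2) -> Eq (Eq Nat 0 0) (refl Nat 0) (refl Nat 0)


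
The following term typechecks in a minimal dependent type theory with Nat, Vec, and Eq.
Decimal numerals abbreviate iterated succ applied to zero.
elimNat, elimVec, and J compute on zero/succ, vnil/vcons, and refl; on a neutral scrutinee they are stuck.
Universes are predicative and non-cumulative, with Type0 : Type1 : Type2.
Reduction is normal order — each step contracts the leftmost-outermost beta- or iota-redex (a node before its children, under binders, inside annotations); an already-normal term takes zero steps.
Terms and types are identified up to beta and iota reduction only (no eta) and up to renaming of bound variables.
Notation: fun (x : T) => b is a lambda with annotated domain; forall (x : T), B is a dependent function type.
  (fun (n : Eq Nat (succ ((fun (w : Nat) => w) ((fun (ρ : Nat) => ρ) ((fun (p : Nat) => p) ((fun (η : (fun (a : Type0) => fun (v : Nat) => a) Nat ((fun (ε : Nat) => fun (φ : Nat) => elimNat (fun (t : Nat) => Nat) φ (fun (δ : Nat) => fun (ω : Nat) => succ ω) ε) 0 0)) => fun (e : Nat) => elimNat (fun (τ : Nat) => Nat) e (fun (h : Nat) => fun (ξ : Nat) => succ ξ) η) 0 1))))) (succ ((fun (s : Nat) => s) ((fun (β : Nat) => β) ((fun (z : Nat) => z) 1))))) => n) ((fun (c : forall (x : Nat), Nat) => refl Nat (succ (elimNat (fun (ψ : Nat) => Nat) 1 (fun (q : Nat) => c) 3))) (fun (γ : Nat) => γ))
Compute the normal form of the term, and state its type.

resulting normal form:
  refl Nat 2
type:
  Eq Nat 2 2
observation: normalization takes exactly 12 steps under the normal-order strategy.


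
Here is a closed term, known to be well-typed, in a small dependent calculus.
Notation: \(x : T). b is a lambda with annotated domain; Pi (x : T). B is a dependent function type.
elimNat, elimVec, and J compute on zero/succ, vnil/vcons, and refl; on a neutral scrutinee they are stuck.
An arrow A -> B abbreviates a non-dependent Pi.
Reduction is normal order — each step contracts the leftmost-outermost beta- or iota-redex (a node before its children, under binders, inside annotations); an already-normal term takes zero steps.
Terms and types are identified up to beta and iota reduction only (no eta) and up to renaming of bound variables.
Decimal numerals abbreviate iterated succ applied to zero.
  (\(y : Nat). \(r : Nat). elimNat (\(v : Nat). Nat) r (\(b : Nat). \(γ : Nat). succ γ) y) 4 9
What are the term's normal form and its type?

normal form:
  13
the term's type:
  Nat


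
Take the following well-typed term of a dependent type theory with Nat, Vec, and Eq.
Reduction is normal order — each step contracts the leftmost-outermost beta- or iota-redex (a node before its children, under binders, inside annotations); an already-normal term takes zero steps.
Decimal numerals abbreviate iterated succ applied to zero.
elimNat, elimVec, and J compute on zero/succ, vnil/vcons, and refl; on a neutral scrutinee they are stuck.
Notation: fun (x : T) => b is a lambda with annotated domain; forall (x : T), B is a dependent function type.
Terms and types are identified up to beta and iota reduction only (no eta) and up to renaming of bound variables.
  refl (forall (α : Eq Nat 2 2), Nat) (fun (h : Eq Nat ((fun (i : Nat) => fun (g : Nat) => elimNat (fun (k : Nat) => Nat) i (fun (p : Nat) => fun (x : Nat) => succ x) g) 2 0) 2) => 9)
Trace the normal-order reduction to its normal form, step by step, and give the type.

normal-order reduction sequence:
  refl (forall (α : Eq Nat 2 2), Nat) (fun (h : Eq Nat ((fun (i : Nat) => fun (g : Nat) => elimNat (fun (k : Nat) => Nat) i (fun (p : Nat) => fun (x : Nat) => succ x) g) 2 0) 2) => 9)
  ~> refl (forall (α : Eq Nat 2 2), Nat) (fun (h : Eq Nat ((fun (i : Nat) => elimNat (fun (g : Nat) => Nat) 2 (fun (k : Nat) => fun (p : Nat) => succ p) i) 0) 2) => 9)
  ~> refl (forall (α : Eq Nat 2 2), Nat) (fun (h : Eq Nat (elimNat (fun (i : Nat) => Nat) 2 (fun (g : Nat) => fun (k : Nat) => succ k) 0) 2) => 9)
  ~> refl (forall (α : Eq Nat 2 2), Nat) (fun (h : Eq Nat 2 2) => 9)
the term's type:
  Eq (forall (α : Eq Nat 2 2), Nat) (fun (h : Eq Nat 2 2) => 9) (fun (i : Eq Nat 2 2) => 9)


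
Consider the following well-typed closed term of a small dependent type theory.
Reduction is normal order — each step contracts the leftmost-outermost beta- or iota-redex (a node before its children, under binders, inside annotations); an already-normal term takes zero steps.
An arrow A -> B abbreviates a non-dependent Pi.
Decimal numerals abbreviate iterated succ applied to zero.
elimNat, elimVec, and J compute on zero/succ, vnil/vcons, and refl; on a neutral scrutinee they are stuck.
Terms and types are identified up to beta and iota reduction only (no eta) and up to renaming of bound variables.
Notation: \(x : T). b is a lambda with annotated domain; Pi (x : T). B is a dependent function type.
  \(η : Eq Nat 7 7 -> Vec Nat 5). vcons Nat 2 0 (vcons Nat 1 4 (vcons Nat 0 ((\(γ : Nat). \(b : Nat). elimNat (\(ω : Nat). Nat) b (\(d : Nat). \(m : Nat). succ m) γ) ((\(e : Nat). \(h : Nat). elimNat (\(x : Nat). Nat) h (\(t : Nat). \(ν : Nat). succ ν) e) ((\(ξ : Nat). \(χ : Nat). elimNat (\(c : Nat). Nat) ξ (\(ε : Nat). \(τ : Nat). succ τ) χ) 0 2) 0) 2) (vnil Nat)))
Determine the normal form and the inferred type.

resulting normal form:
  \(η : Eq Nat 7 7 -> Vec Nat 5). vcons Nat 2 0 (vcons Nat 1 4 (vcons Nat 0 4 (vnil Nat)))
inferred type:
  (Eq Nat 7 7 -> Vec Nat 5) -> Vec Nat 3
observation: the term reaches its normal form after 27 normal-order steps.


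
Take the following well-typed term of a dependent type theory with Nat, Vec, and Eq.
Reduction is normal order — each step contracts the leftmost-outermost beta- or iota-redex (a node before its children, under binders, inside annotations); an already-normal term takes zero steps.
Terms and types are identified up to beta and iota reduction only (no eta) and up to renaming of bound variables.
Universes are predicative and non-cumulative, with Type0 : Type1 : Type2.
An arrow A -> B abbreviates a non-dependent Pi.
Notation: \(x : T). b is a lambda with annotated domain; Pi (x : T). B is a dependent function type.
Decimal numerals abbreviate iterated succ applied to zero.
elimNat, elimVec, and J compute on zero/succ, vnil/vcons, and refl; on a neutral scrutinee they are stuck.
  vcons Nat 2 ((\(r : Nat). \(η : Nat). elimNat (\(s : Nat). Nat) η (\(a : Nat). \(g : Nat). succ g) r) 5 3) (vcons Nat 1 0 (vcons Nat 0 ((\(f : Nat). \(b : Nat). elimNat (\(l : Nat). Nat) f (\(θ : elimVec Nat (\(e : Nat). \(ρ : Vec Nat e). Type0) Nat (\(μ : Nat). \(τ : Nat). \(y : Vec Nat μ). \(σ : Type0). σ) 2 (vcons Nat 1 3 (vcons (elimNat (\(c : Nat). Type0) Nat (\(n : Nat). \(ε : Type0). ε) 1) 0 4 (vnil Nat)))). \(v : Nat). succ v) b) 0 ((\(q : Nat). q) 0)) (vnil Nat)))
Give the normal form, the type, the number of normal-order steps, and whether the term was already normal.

resulting normal form:
  vcons Nat 2 8 (vcons Nat 1 0 (vcons Nat 0 0 (vnil Nat)))
type:
  Vec Nat 3
steps to reach normal form (normal order): 33
term was already normal: no
first redex: a beta-redex


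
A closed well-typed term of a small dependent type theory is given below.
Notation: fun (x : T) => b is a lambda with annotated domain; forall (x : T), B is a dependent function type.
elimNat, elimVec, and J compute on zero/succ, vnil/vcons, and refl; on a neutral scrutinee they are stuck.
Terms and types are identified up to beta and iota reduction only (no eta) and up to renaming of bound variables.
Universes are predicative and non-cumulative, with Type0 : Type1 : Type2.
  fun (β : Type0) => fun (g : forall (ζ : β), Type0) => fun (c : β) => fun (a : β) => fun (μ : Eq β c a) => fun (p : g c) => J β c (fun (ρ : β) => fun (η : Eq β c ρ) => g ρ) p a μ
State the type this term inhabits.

type:
  forall (β : Type0), forall (g : forall (ζ : β), Type0), forall (c : β), forall (a : β), forall (μ : Eq β c a), forall (p : g c), g a


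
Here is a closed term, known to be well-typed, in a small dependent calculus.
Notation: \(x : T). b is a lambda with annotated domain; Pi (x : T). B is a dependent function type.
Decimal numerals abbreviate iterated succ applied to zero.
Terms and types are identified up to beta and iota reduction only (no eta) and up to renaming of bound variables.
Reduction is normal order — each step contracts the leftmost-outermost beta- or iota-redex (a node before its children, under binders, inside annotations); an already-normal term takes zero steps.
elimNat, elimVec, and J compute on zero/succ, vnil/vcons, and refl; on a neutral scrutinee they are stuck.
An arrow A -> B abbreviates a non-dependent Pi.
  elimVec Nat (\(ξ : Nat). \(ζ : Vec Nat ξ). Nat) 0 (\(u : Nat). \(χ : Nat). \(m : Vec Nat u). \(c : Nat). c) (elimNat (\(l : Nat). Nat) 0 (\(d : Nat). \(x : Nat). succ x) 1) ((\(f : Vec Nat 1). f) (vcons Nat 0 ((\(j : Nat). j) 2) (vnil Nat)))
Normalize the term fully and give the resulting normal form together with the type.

normal form:
  0
inferred type:
  Nat
observation: the term reaches its normal form after 11 normal-order steps.


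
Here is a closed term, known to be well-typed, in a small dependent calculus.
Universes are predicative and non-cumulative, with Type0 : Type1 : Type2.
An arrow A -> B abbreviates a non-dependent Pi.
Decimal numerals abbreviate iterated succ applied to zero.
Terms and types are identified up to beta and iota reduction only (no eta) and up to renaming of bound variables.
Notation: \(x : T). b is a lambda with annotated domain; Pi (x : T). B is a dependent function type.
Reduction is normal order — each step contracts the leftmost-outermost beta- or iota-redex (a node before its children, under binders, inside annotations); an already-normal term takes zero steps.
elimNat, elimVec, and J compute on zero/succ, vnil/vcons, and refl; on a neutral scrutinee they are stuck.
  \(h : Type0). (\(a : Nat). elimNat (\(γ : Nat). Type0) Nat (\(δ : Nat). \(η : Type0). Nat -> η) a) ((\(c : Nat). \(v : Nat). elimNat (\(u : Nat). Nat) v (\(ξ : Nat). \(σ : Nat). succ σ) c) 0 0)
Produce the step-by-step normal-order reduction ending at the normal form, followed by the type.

normal-order reduction:
  \(h : Type0). (\(a : Nat). elimNat (\(γ : Nat). Type0) Nat (\(δ : Nat). \(η : Type0). Nat -> η) a) ((\(c : Nat). \(v : Nat). elimNat (\(u : Nat). Nat) v (\(ξ : Nat). \(σ : Nat). succ σ) c) 0 0)
  ~> \(h : Type0). elimNat (\(a : Nat). Type0) Nat (\(γ : Nat). \(δ : Type0). Nat -> δ) ((\(η : Nat). \(c : Nat). elimNat (\(v : Nat). Nat) c (\(u : Nat). \(ξ : Nat). succ ξ) η) 0 0)
  ~> \(h : Type0). elimNat (\(a : Nat). Type0) Nat (\(γ : Nat). \(δ : Type0). Nat -> δ) ((\(η : Nat). elimNat (\(c : Nat). Nat) η (\(v : Nat). \(u : Nat). succ u) 0) 0)
  ~> \(h : Type0). elimNat (\(a : Nat). Type0) Nat (\(γ : Nat). \(δ : Type0). Nat -> δ) (elimNat (\(η : Nat). Nat) 0 (\(c : Nat). \(v : Nat). succ v) 0)
  ~> \(h : Type0). elimNat (\(a : Nat). Type0) Nat (\(γ : Nat). \(δ : Type0). Nat -> δ) 0
  ~> \(h : Type0). Nat
the term's type:
  Type0 -> Type0


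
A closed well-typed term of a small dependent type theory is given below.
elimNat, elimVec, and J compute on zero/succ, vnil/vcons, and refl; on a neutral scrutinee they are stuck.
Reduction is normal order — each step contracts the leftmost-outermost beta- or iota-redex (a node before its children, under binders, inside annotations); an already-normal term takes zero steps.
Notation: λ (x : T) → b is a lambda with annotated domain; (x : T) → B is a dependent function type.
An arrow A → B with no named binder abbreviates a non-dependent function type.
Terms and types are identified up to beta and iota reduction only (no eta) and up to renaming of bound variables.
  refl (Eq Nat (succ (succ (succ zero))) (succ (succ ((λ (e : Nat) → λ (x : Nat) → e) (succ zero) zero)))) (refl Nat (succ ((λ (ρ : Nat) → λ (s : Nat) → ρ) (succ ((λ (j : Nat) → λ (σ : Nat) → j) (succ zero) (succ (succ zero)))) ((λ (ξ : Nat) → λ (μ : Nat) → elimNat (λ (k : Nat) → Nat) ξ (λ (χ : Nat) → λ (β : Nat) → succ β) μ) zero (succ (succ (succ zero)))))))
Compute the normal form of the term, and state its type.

reduced normal form:
  refl (Eq Nat (succ (succ (succ zero))) (succ (succ (succ zero)))) (refl Nat (succ (succ (succ zero))))
the term's type:
  Eq (Eq Nat (succ (succ (succ zero))) (succ (succ (succ zero)))) (refl Nat (succ (succ (succ zero)))) (refl Nat (succ (succ (succ zero))))


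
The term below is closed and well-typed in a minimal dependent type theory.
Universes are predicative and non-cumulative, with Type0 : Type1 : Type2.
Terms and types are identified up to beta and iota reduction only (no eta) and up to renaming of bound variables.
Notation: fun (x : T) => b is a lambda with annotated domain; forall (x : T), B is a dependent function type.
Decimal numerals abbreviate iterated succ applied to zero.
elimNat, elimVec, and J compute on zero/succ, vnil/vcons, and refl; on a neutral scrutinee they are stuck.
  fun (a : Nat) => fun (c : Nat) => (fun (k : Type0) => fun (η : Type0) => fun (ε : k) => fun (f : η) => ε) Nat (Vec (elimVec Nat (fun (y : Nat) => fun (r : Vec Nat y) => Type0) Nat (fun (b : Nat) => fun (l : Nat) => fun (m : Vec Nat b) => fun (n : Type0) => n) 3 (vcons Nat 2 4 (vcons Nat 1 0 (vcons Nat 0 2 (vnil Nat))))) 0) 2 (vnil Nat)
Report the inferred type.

inferred type:
  forall (a : Nat), forall (c : Nat), Nat


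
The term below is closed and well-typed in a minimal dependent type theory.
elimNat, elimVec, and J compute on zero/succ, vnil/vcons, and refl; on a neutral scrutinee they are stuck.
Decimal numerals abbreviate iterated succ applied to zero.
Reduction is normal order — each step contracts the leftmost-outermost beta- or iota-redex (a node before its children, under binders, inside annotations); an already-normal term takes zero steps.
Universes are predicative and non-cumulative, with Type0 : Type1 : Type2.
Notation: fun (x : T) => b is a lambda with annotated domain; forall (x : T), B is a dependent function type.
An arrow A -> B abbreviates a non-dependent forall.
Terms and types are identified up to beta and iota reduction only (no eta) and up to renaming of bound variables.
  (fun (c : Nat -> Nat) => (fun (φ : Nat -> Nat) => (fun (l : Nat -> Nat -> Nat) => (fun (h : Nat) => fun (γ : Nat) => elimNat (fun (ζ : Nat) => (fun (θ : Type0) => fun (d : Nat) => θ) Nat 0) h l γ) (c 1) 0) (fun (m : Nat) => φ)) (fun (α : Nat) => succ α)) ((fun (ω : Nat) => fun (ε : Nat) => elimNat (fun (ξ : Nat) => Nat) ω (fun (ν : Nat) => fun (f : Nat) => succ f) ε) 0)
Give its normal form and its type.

resulting normal form:
  1
the term's type:
  Nat


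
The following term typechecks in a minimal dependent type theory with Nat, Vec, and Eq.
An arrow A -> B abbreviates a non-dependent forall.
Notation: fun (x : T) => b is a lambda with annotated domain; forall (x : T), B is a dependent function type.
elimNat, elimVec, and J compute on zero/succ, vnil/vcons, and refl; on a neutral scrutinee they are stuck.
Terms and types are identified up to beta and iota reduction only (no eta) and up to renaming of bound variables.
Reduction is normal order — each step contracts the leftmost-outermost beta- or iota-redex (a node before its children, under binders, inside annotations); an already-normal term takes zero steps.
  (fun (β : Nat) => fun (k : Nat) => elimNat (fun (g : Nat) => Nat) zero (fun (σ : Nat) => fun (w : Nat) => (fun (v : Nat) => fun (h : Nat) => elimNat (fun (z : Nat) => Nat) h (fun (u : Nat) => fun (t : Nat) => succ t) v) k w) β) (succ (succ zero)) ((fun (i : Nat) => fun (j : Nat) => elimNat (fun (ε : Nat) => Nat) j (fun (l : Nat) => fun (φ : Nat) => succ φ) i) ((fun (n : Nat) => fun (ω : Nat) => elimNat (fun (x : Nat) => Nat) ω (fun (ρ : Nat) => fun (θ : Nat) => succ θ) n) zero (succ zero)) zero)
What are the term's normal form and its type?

reduced normal form:
  succ (succ zero)
inferred type:
  Nat


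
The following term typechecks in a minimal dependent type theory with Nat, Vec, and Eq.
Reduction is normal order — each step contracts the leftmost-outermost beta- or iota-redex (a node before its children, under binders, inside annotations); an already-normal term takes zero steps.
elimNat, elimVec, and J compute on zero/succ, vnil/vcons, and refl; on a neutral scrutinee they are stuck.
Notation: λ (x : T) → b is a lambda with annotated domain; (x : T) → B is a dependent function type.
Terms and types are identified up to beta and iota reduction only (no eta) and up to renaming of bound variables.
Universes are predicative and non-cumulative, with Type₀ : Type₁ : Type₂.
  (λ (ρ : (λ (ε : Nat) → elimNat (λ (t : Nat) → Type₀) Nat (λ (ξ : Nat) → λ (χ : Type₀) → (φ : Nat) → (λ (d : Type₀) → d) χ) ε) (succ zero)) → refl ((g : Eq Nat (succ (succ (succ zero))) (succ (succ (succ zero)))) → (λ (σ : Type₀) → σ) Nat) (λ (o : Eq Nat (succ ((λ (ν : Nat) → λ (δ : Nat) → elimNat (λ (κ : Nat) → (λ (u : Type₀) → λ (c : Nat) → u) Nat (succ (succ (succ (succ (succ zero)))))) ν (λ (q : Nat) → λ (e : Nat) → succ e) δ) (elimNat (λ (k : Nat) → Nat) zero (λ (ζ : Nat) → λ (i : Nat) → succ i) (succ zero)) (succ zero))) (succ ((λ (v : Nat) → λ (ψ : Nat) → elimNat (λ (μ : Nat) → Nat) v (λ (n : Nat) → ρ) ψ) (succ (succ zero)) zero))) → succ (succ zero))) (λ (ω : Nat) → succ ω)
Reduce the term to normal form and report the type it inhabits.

resulting normal form:
  refl ((ρ : Eq Nat (succ (succ (succ zero))) (succ (succ (succ zero)))) → Nat) (λ (ε : Eq Nat (succ (succ (succ zero))) (succ (succ (succ zero)))) → succ (succ zero))
the term's type:
  Eq ((ρ : Eq Nat (succ (succ (succ zero))) (succ (succ (succ zero)))) → Nat) (λ (ε : Eq Nat (succ (succ (succ zero))) (succ (succ (succ zero)))) → succ (succ zero)) (λ (t : Eq Nat (succ (succ (succ zero))) (succ (succ (succ zero)))) → succ (succ zero))
observation: 15 normal-order steps separate the term from its normal form.


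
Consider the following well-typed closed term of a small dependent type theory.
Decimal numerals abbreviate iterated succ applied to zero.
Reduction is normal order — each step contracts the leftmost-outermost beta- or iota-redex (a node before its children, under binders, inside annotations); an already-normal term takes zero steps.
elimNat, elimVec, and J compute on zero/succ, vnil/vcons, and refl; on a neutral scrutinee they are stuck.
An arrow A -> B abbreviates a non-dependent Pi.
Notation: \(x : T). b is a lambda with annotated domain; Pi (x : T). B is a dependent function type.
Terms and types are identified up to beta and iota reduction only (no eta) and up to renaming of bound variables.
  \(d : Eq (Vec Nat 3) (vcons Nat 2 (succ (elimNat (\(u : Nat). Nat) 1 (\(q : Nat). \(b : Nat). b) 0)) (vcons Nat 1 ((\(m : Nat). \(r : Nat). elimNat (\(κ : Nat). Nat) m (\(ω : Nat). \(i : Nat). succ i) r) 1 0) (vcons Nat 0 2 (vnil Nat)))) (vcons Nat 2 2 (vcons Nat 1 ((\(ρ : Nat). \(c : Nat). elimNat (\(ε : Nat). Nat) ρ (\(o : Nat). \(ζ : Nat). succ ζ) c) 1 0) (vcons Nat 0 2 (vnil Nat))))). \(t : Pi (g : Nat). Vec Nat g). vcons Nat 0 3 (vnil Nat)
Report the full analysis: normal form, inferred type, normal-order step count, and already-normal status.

reduced normal form:
  \(d : Eq (Vec Nat 3) (vcons Nat 2 2 (vcons Nat 1 1 (vcons Nat 0 2 (vnil Nat)))) (vcons Nat 2 2 (vcons Nat 1 1 (vcons Nat 0 2 (vnil Nat))))). \(u : Pi (q : Nat). Vec Nat q). vcons Nat 0 3 (vnil Nat)
type:
  Eq (Vec Nat 3) (vcons Nat 2 2 (vcons Nat 1 1 (vcons Nat 0 2 (vnil Nat)))) (vcons Nat 2 2 (vcons Nat 1 1 (vcons Nat 0 2 (vnil Nat)))) -> (Pi (d : Nat). Vec Nat d) -> Vec Nat 1
reduction steps (normal order): 7
already normal: no
first contracted redex: an elimNat iota-redex


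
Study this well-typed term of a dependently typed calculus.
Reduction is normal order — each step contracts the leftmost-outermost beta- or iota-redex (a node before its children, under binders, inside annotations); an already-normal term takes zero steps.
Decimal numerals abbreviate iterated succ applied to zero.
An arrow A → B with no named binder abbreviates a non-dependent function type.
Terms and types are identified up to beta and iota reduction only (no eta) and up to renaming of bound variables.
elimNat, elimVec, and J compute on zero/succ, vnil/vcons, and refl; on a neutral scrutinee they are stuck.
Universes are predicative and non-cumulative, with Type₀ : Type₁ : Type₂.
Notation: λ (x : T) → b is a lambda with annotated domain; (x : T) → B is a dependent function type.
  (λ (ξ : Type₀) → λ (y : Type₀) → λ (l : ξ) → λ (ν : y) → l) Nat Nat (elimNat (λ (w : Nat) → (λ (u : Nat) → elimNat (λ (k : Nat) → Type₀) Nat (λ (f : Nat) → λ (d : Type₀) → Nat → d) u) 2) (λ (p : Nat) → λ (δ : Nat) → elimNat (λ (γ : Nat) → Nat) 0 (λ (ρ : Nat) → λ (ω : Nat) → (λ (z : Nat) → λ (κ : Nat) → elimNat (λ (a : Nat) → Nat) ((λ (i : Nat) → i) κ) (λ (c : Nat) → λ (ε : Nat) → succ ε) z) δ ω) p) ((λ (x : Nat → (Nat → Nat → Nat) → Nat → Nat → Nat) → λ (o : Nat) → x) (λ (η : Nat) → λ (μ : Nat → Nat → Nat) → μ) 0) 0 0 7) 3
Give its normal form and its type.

normal form:
  0
type:
  Nat


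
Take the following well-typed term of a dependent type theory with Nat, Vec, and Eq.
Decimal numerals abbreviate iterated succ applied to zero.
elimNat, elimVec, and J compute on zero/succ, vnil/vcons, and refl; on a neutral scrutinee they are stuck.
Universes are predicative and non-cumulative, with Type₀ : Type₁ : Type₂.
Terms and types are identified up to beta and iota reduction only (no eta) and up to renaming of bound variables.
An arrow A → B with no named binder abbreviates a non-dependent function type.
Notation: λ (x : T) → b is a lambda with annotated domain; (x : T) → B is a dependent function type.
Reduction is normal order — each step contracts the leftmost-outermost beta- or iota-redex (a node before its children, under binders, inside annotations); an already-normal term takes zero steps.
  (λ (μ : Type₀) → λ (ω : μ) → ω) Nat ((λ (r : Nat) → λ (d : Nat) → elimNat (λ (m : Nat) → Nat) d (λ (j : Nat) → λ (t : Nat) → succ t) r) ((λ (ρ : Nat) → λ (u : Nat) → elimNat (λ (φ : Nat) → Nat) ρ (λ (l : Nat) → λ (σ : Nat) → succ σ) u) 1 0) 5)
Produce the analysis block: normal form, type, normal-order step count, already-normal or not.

reduced normal form:
  6
inferred type:
  Nat
normal-order step count: 11
started in normal form: no
first contracted redex: a beta-redex


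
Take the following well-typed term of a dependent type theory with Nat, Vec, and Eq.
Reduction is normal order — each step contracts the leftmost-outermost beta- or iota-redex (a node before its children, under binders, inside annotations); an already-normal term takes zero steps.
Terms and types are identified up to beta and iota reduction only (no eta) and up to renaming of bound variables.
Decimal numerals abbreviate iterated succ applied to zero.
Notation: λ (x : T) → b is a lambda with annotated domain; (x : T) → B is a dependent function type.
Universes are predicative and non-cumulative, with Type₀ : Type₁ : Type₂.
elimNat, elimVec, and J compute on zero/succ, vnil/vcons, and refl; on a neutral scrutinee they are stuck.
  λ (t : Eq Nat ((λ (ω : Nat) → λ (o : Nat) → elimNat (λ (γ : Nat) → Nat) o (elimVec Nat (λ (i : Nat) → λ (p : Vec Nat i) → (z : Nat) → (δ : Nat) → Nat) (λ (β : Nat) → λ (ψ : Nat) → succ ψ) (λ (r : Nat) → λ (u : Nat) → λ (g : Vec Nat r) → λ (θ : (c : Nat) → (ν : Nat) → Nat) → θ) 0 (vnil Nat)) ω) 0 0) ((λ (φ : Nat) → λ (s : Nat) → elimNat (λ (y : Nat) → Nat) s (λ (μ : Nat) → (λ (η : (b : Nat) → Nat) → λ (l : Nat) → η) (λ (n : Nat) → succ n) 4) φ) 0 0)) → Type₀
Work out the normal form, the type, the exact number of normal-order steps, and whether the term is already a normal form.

reduced normal form:
  λ (t : Eq Nat 0 0) → Type₀
inferred type:
  (t : Eq Nat 0 0) → Type₁
normal-order step count: 6
term was already normal: no
first contracted redex: a beta-redex


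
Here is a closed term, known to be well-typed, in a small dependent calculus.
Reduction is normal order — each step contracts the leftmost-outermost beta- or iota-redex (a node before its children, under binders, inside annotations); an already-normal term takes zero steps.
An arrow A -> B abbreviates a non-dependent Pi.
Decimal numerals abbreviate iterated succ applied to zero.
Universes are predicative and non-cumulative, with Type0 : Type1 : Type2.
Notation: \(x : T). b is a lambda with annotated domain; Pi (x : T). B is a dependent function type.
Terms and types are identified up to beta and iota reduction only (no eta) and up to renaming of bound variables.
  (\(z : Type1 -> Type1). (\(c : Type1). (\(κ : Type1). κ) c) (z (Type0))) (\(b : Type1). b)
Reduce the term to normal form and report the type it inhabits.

reduced normal form:
  Type0
the term's type:
  Type1
observation: normalization takes exactly 4 steps under the normal-order strategy.


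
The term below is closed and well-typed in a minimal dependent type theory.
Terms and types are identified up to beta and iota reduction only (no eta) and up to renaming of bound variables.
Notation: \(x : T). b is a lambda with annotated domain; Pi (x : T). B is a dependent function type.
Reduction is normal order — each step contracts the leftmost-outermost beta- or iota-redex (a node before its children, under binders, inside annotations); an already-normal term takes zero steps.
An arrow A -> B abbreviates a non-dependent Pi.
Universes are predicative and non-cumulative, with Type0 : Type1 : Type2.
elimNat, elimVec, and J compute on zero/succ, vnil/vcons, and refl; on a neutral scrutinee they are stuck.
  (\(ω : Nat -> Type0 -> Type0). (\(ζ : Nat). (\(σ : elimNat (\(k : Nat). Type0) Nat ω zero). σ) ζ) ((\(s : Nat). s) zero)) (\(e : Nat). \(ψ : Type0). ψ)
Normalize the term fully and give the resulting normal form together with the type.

reduced normal form:
  zero
type:
  Nat


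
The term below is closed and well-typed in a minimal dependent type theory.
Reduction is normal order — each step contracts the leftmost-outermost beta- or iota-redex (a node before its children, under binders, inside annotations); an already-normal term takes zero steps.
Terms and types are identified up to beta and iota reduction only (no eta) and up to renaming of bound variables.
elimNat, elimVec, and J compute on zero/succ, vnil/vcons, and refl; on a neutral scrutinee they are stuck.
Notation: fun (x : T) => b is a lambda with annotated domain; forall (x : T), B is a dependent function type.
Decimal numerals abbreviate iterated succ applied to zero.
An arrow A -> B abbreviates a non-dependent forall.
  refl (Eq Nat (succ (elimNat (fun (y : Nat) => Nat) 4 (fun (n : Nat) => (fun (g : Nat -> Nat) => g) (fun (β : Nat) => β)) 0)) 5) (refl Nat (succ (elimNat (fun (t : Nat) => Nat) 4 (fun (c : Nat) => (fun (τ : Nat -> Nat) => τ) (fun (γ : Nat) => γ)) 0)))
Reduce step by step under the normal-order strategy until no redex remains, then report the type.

reduction (normal order):
  refl (Eq Nat (succ (elimNat (fun (y : Nat) => Nat) 4 (fun (n : Nat) => (fun (g : Nat -> Nat) => g) (fun (β : Nat) => β)) 0)) 5) (refl Nat (succ (elimNat (fun (t : Nat) => Nat) 4 (fun (c : Nat) => (fun (τ : Nat -> Nat) => τ) (fun (γ : Nat) => γ)) 0)))
  ~> refl (Eq Nat 5 5) (refl Nat (succ (elimNat (fun (y : Nat) => Nat) 4 (fun (n : Nat) => (fun (g : Nat -> Nat) => g) (fun (β : Nat) => β)) 0)))
  ~> refl (Eq Nat 5 5) (refl Nat 5)
inferred type:
  Eq (Eq Nat 5 5) (refl Nat 5) (refl Nat 5)


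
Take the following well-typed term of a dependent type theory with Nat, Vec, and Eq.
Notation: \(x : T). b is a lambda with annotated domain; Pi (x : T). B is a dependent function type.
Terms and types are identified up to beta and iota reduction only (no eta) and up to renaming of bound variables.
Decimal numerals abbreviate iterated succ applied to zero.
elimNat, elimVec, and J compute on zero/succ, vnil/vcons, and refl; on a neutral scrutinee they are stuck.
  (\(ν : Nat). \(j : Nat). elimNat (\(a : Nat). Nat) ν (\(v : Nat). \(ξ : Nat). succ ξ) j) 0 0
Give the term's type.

inferred type:
  Nat
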